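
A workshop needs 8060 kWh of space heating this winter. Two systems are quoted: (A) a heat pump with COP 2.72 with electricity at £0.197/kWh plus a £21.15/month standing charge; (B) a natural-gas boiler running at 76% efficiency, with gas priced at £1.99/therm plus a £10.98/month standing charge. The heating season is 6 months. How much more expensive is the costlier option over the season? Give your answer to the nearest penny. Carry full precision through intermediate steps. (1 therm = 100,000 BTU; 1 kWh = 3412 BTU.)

£75.31

Heat load = 8060 kWh × 3412 = 27,500,720 BTU
Gas: input = 27,500,720 / 0.76 = 36,185,158 BTU = 361.9 therm → 361.9 × £1.99 = £720.08; + 6 × £10.98 standing = £785.96
Heat pump: 27,500,720 BTU / 3412 = 8,060 kWh heat; / 2.72 = 2,963 kWh in → × £0.197 = £583.76; + 6 × £21.15 standing = £710.66
Difference = |£785.96 − £710.66| = £75.31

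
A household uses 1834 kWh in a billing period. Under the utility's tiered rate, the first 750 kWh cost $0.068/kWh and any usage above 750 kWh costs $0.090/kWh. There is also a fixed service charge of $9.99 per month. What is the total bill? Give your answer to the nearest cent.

$158.55

First 750 kWh × $0.068 = $51.00
Remaining 1084 kWh × $0.090 = $97.56
Energy charge = $148.56; + service $9.99 = $158.55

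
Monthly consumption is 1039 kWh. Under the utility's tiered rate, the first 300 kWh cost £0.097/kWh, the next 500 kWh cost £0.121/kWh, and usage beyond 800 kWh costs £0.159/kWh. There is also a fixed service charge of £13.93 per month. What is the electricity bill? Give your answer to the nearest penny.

First 300 kWh × £0.097 = £29.10
Next 500 kWh × £0.121 = £60.50
Remaining 239 kWh × £0.159 = £38.00
Energy charge = £127.60; + service £13.93 = £141.53

£141.53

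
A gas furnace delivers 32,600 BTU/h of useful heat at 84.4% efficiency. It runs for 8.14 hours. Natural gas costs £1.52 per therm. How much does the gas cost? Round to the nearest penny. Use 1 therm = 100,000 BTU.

Heat delivered = 32,600 BTU/h × 8.14 h = 265,364 BTU
Gas input = 265,364 / 0.844 = 314,412 BTU
= 314,412 / 100,000 = 3.144 therm
Cost = 3.144 × £1.52/therm = £4.78

£4.78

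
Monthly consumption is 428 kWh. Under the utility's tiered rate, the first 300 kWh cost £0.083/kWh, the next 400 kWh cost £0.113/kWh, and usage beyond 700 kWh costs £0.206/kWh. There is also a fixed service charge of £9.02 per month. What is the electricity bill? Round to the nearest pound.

£48

First 300 kWh × £0.083 = £24.90
Next 128 kWh × £0.113 = £14.46
Remaining tier: 0 kWh (not reached)
Energy charge = £39.36; + service £9.02 = £48.38 ≈ £48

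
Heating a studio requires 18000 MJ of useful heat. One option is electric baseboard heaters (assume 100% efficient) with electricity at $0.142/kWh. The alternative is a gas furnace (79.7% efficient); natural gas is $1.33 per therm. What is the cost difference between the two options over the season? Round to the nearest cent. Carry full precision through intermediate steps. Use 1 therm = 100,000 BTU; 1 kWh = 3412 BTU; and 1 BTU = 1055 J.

$425.35

Heat load = 18000 MJ = 18,000,000,000 J / 1055 = 17,061,611 BTU
Gas: input = 17,061,611 / 0.797 = 21,407,292 BTU = 214.1 therm → 214.1 × $1.33 = $284.72
Electric: 17,061,611 BTU / 3412 = 5,000 kWh → × $0.142 = $710.07
Difference = |$284.72 − $710.07| = $425.35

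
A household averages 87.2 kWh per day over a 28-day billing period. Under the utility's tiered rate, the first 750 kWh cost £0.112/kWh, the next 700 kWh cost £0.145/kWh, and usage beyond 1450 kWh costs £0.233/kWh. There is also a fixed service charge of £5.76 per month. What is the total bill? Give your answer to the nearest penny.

Usage = 87.2 kWh/day × 28 days = 2441.6 kWh
First 750 kWh × £0.112 = £84.00
Next 700 kWh × £0.145 = £101.50
Remaining 991.6 kWh × £0.233 = £231.04
Energy charge = £416.54; + service £5.76 = £422.30

£422.30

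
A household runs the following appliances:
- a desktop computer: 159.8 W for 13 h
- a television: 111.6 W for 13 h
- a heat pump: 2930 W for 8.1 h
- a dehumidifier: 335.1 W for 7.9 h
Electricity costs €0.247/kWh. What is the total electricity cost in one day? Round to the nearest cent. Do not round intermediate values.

€7.39

desktop computer: 159.8 W × 13 h = 2,077 Wh = 2.077 kWh
television: 111.6 W × 13 h = 1,451 Wh = 1.451 kWh
heat pump: 2930 W × 8.1 h = 23,733 Wh = 23.73 kWh
dehumidifier: 335.1 W × 7.9 h = 2,647 Wh = 2.647 kWh
Total energy = 2.077 + 1.451 + 23.73 + 2.647 = 29.91 kWh
Cost = 29.91 kWh × €0.247 = €7.39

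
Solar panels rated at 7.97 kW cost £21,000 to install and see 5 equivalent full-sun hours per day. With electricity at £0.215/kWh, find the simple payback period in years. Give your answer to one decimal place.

Daily generation = 7.97 kW × 5 h = 39.85 kWh
Annual generation = 39.85 × 365 = 14545 kWh
Annual savings = 14545 × £0.215 = £3,127.23
Payback = £21,000 / £3,127.23 = 6.72 years

6.7 years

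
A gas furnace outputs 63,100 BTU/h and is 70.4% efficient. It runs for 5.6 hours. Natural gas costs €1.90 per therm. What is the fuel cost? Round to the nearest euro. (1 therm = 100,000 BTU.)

€10

Heat delivered = 63,100 BTU/h × 5.6 h = 353,360 BTU
Gas input = 353,360 / 0.704 = 501,932 BTU
= 501,932 / 100,000 = 5.019 therm
Cost = 5.019 × €1.90/therm = €9.54 ≈ €10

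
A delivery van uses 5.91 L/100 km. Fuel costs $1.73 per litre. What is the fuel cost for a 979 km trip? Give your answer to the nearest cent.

$100.10

Fuel = 5.91 L/100 km × 979 km / 100 = 57.86 L
Cost = 57.86 L × $1.73/L = $100.10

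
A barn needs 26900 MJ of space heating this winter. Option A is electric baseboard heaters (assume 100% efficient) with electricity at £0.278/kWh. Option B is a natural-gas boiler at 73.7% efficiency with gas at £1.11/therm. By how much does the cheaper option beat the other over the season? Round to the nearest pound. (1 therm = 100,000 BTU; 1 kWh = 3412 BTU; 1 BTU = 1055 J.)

£1693

Heat load = 26900 MJ = 26,900,000,000 J / 1055 = 25,497,630 BTU
Gas: input = 25,497,630 / 0.737 = 34,596,513 BTU = 346 therm → 346 × £1.11 = £384.02
Electric: 25,497,630 BTU / 3412 = 7,473 kWh → × £0.278 = £2,077.47
Difference = |£384.02 − £2,077.47| = £1,693.45 ≈ £1693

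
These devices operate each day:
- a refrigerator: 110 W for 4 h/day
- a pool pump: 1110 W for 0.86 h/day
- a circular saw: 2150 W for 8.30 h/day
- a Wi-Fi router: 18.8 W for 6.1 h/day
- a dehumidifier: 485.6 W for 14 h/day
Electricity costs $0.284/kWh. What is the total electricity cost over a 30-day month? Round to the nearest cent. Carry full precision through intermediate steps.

refrigerator: 110 W × 4 h × 30 d = 13,200 Wh = 13.2 kWh
pool pump: 1110 W × 0.86 h × 30 d = 28,638 Wh = 28.64 kWh
circular saw: 2150 W × 8.30 h × 30 d = 535,350 Wh = 535.4 kWh
Wi-Fi router: 18.8 W × 6.1 h × 30 d = 3,440 Wh = 3.44 kWh
dehumidifier: 485.6 W × 14 h × 30 d = 203,952 Wh = 204 kWh
Total energy = 13.2 + 28.64 + 535.4 + 3.44 + 204 = 784.6 kWh
Cost = 784.6 kWh × $0.284 = $222.82

$222.82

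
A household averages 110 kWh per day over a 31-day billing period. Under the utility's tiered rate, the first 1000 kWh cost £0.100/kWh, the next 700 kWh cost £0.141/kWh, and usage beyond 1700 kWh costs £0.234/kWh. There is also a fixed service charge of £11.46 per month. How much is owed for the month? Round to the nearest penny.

Usage = 110 kWh/day × 31 days = 3410 kWh
First 1000 kWh × £0.100 = £100.00
Next 700 kWh × £0.141 = £98.70
Remaining 1710 kWh × £0.234 = £400.14
Energy charge = £598.84; + service £11.46 = £610.30

£610.30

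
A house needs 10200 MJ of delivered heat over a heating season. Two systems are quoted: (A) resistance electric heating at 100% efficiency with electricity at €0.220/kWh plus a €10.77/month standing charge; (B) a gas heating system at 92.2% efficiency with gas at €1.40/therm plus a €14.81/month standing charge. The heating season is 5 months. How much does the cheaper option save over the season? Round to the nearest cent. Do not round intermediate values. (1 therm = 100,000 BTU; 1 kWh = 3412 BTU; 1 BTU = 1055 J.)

Heat load = 10200 MJ = 10,200,000,000 J / 1055 = 9,668,246 BTU
Gas: input = 9,668,246 / 0.922 = 10,486,168 BTU = 104.9 therm → 104.9 × €1.40 = €146.81; + 5 × €14.81 standing = €220.86
Electric: 9,668,246 BTU / 3412 = 2,834 kWh → × €0.220 = €623.39; + 5 × €10.77 standing = €677.24
Difference = |€220.86 − €677.24| = €456.39

€456.39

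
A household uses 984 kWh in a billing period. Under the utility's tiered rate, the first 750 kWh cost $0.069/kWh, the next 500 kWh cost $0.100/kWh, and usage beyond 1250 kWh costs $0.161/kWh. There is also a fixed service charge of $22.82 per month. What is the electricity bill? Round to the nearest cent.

$97.97

First 750 kWh × $0.069 = $51.75
Next 234 kWh × $0.100 = $23.40
Remaining tier: 0 kWh (not reached)
Energy charge = $75.15; + service $22.82 = $97.97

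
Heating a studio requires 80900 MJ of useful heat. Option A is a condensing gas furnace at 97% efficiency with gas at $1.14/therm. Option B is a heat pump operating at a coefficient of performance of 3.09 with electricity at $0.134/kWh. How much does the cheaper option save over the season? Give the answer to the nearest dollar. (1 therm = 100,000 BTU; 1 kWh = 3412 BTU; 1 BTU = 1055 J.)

$73

Heat load = 80900 MJ = 80,900,000,000 J / 1055 = 76,682,464 BTU
Gas: input = 76,682,464 / 0.97 = 79,054,087 BTU = 790.5 therm → 790.5 × $1.14 = $901.22
Heat pump: 76,682,464 BTU / 3412 = 22,470 kWh heat; / 3.09 = 7,273 kWh in → × $0.134 = $974.62
Difference = |$901.22 − $974.62| = $73.40 ≈ $73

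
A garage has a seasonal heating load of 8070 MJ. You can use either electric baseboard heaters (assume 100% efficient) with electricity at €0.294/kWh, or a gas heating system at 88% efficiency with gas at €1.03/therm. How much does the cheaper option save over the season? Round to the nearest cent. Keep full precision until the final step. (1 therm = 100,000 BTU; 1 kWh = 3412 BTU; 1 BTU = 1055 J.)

Heat load = 8070 MJ = 8,070,000,000 J / 1055 = 7,649,289 BTU
Gas: input = 7,649,289 / 0.88 = 8,692,374 BTU = 86.92 therm → 86.92 × €1.03 = €89.53
Electric: 7,649,289 BTU / 3412 = 2,242 kWh → × €0.294 = €659.11
Difference = |€89.53 − €659.11| = €569.58

€569.58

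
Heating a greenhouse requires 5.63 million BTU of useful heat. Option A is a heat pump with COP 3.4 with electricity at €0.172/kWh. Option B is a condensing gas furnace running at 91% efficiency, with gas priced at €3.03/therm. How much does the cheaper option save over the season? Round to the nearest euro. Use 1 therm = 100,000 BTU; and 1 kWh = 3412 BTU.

Heat load = 5.63 × 10⁶ BTU = 5,630,000 BTU
Gas: input = 5,630,000 / 0.91 = 6,186,813 BTU = 61.87 therm → 61.87 × €3.03 = €187.46
Heat pump: 5,630,000 BTU / 3412 = 1,650 kWh heat; / 3.4 = 485.3 kWh in → × €0.172 = €83.47
Difference = |€187.46 − €83.47| = €103.99 ≈ €104

€104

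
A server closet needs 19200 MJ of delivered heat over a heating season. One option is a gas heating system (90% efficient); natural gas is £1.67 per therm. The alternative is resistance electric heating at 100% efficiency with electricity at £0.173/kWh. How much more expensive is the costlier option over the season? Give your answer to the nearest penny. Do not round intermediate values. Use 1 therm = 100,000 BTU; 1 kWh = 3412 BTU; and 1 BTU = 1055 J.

Heat load = 19200 MJ = 19,200,000,000 J / 1055 = 18,199,052 BTU
Gas: input = 18,199,052 / 0.90 = 20,221,169 BTU = 202.2 therm → 202.2 × £1.67 = £337.69
Electric: 18,199,052 BTU / 3412 = 5,334 kWh → × £0.173 = £922.75
Difference = |£337.69 − £922.75| = £585.06

£585.06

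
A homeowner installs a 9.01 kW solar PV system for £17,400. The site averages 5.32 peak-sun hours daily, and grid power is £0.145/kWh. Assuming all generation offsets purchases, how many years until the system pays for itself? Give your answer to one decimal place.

6.9 years

Daily generation = 9.01 kW × 5.32 h = 47.93 kWh
Annual generation = 47.93 × 365 = 17496 kWh
Annual savings = 17496 × £0.145 = £2,536.86
Payback = £17,400 / £2,536.86 = 6.86 years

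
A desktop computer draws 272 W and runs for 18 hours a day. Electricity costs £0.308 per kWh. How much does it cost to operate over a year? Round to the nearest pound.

Energy = 272 W × 18 h/day × 365 days = 1,787,040 Wh = 1,787 kWh
Cost = 1,787 kWh × £0.308/kWh = £550.41 ≈ £550

£550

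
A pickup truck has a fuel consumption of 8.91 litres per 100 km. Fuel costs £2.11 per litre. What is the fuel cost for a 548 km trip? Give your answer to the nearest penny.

Fuel = 8.91 L/100 km × 548 km / 100 = 48.83 L
Cost = 48.83 L × £2.11/L = £103.02

£103.02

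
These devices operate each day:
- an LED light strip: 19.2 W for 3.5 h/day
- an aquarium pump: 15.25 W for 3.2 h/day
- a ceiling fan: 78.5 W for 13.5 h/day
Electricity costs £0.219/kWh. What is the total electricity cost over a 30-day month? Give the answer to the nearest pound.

£8

LED light strip: 19.2 W × 3.5 h × 30 d = 2,016 Wh = 2.016 kWh
aquarium pump: 15.25 W × 3.2 h × 30 d = 1,464 Wh = 1.464 kWh
ceiling fan: 78.5 W × 13.5 h × 30 d = 31,792 Wh = 31.79 kWh
Total energy = 2.016 + 1.464 + 31.79 = 35.27 kWh
Cost = 35.27 kWh × £0.219 = £7.72 ≈ £8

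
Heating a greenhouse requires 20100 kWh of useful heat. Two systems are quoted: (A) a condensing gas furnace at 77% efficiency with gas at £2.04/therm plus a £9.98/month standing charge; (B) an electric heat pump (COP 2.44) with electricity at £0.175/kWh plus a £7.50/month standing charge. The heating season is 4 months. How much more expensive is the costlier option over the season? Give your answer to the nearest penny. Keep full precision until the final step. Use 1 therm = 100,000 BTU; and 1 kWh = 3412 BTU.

Heat load = 20100 kWh × 3412 = 68,581,200 BTU
Gas: input = 68,581,200 / 0.77 = 89,066,494 BTU = 890.7 therm → 890.7 × £2.04 = £1,816.96; + 4 × £9.98 standing = £1,856.88
Heat pump: 68,581,200 BTU / 3412 = 20,100 kWh heat; / 2.44 = 8,238 kWh in → × £0.175 = £1,441.60; + 4 × £7.50 standing = £1,471.60
Difference = |£1,856.88 − £1,471.60| = £385.28

£385.28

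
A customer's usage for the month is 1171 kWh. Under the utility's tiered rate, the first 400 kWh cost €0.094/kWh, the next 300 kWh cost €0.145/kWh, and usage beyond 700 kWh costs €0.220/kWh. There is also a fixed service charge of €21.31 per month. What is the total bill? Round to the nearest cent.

€206.03

First 400 kWh × €0.094 = €37.60
Next 300 kWh × €0.145 = €43.50
Remaining 471 kWh × €0.220 = €103.62
Energy charge = €184.72; + service €21.31 = €206.03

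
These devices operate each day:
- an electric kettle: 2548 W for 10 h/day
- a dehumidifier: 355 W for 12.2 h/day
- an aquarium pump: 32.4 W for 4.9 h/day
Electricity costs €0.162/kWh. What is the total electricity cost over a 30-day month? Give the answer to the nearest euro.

€146

electric kettle: 2548 W × 10 h × 30 d = 764,400 Wh = 764.4 kWh
dehumidifier: 355 W × 12.2 h × 30 d = 129,930 Wh = 129.9 kWh
aquarium pump: 32.4 W × 4.9 h × 30 d = 4,763 Wh = 4.763 kWh
Total energy = 764.4 + 129.9 + 4.763 = 899.1 kWh
Cost = 899.1 kWh × €0.162 = €145.65 ≈ €146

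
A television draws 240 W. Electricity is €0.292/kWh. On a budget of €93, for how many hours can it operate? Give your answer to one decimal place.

Energy budget = €93 / €0.292 per kWh = 318.5 kWh = 318,493 Wh
Runtime = 318,493 Wh / 240 W = 1,327 h

1327.1 h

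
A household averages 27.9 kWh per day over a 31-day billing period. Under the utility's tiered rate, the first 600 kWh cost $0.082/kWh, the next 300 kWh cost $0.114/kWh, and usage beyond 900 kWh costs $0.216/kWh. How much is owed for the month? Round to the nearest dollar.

$79

Usage = 27.9 kWh/day × 31 days = 864.9 kWh
First 600 kWh × $0.082 = $49.20
Next 264.9 kWh × $0.114 = $30.20
Remaining tier: 0 kWh (not reached)
Total = $79.40 ≈ $79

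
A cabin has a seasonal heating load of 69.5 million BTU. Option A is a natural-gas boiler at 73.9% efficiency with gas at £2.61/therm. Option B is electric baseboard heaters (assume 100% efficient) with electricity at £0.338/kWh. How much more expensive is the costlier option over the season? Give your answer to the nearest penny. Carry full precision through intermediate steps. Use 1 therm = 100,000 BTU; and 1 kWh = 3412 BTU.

Heat load = 69.5 × 10⁶ BTU = 69,500,000 BTU
Gas: input = 69,500,000 / 0.739 = 94,046,008 BTU = 940.5 therm → 940.5 × £2.61 = £2,454.60
Electric: 69,500,000 BTU / 3412 = 20,370 kWh → × £0.338 = £6,884.82
Difference = |£2,454.60 − £6,884.82| = £4,430.22

£4430.22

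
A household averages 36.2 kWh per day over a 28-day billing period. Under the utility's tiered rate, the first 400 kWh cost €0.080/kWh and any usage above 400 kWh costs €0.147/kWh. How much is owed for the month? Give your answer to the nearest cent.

Usage = 36.2 kWh/day × 28 days = 1013.6 kWh
First 400 kWh × €0.080 = €32.00
Remaining 613.6 kWh × €0.147 = €90.20
Total = €122.20

€122.20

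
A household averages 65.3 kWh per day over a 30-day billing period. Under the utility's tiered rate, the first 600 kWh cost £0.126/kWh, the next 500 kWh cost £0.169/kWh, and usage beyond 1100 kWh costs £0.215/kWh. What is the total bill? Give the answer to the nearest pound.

£345

Usage = 65.3 kWh/day × 30 days = 1959 kWh
First 600 kWh × £0.126 = £75.60
Next 500 kWh × £0.169 = £84.50
Remaining 859 kWh × £0.215 = £184.69
Total = £344.78 ≈ £345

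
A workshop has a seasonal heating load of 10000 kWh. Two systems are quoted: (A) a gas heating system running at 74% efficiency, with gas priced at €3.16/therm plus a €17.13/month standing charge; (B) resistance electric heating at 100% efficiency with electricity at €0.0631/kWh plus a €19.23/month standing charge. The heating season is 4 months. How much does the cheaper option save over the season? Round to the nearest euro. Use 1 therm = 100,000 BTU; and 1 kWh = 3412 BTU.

Heat load = 10000 kWh × 3412 = 34,120,000 BTU
Gas: input = 34,120,000 / 0.74 = 46,108,108 BTU = 461.1 therm → 461.1 × €3.16 = €1,457.02; + 4 × €17.13 standing = €1,525.54
Electric: 34,120,000 BTU / 3412 = 10,000 kWh → × €0.0631 = €631.00; + 4 × €19.23 standing = €707.92
Difference = |€1,525.54 − €707.92| = €817.62 ≈ €818

€818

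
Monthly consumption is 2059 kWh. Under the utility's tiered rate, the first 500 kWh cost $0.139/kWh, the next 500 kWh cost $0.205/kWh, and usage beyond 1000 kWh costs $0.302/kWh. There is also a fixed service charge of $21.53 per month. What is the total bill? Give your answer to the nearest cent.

$513.35

First 500 kWh × $0.139 = $69.50
Next 500 kWh × $0.205 = $102.50
Remaining 1059 kWh × $0.302 = $319.82
Energy charge = $491.82; + service $21.53 = $513.35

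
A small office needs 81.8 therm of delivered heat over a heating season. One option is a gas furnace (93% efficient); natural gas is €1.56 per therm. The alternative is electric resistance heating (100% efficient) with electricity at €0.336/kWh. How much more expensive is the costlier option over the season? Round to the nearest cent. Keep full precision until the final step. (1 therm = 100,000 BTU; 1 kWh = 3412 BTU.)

€668.32

Heat load = 81.8 therm × 100,000 = 8,180,000 BTU
Gas: input = 8,180,000 / 0.930 = 8,795,699 BTU = 87.96 therm → 87.96 × €1.56 = €137.21
Electric: 8,180,000 BTU / 3412 = 2,397 kWh → × €0.336 = €805.53
Difference = |€137.21 − €805.53| = €668.32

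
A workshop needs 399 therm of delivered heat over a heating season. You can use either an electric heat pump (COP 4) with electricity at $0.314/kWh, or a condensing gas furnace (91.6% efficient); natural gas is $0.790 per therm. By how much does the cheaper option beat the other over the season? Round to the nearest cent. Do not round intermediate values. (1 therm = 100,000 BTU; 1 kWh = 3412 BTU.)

Heat load = 399 therm × 100,000 = 39,900,000 BTU
Gas: input = 39,900,000 / 0.916 = 43,558,952 BTU = 435.6 therm → 435.6 × $0.790 = $344.12
Heat pump: 39,900,000 BTU / 3412 = 11,690 kWh heat; / 4 = 2,924 kWh in → × $0.314 = $917.98
Difference = |$344.12 − $917.98| = $573.86

$573.86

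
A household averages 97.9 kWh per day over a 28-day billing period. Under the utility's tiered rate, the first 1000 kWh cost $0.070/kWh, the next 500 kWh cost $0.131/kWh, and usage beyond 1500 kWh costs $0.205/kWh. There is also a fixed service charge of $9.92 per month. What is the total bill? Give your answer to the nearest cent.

Usage = 97.9 kWh/day × 28 days = 2741.2 kWh
First 1000 kWh × $0.070 = $70.00
Next 500 kWh × $0.131 = $65.50
Remaining 1241.2 kWh × $0.205 = $254.45
Energy charge = $389.95; + service $9.92 = $399.87

$399.87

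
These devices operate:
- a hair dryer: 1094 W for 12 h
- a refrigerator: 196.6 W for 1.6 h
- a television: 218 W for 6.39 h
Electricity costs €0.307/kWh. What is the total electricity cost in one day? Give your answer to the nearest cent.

hair dryer: 1094 W × 12 h = 13,128 Wh = 13.13 kWh
refrigerator: 196.6 W × 1.6 h = 315 Wh = 0.3146 kWh
television: 218 W × 6.39 h = 1,393 Wh = 1.393 kWh
Total energy = 13.13 + 0.3146 + 1.393 = 14.84 kWh
Cost = 14.84 kWh × €0.307 = €4.55

€4.55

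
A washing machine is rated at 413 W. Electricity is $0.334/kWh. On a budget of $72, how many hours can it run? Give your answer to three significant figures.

522 h

Energy budget = $72 / $0.334 per kWh = 215.6 kWh = 215,569 Wh
Runtime = 215,569 Wh / 413 W = 522 h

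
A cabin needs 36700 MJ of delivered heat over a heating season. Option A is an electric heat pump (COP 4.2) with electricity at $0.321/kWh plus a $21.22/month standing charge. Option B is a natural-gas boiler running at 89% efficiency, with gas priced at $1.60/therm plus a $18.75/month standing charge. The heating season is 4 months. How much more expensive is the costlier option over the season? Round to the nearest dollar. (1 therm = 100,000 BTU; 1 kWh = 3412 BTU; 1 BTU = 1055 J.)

Heat load = 36700 MJ = 36,700,000,000 J / 1055 = 34,786,730 BTU
Gas: input = 34,786,730 / 0.89 = 39,086,213 BTU = 390.9 therm → 390.9 × $1.60 = $625.38; + 4 × $18.75 standing = $700.38
Heat pump: 34,786,730 BTU / 3412 = 10,200 kWh heat; / 4.2 = 2,427 kWh in → × $0.321 = $779.22; + 4 × $21.22 standing = $864.10
Difference = |$700.38 − $864.10| = $163.72 ≈ $164

$164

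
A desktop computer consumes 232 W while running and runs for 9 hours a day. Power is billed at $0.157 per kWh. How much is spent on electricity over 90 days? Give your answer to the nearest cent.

Energy = 232 W × 9 h/day × 90 days = 187,920 Wh = 187.9 kWh
Cost = 187.9 kWh × $0.157/kWh = $29.50

$29.50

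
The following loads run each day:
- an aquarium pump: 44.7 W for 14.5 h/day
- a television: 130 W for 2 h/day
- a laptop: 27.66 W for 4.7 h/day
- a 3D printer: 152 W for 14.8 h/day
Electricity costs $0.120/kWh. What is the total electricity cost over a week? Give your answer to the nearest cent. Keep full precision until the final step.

$2.76

aquarium pump: 44.7 W × 14.5 h × 7 d = 4,537 Wh = 4.537 kWh
television: 130 W × 2 h × 7 d = 1,820 Wh = 1.82 kWh
laptop: 27.66 W × 4.7 h × 7 d = 910 Wh = 0.91 kWh
3D printer: 152 W × 14.8 h × 7 d = 15,747 Wh = 15.75 kWh
Total energy = 4.537 + 1.82 + 0.91 + 15.75 = 23.01 kWh
Cost = 23.01 kWh × $0.120 = $2.76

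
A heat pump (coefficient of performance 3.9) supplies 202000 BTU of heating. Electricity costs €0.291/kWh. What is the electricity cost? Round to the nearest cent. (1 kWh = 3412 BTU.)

€4.42

Heat delivered = 202,000 BTU / 3412 = 59.2 kWh
Electrical input = 59.2 kWh / 3.9 = 15.18 kWh
Cost = 15.18 × €0.291/kWh = €4.42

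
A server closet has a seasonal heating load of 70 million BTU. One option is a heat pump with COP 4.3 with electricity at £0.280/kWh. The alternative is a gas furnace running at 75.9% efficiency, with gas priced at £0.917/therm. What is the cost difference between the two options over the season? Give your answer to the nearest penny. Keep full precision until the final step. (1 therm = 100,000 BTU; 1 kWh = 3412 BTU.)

£490.20

Heat load = 70 × 10⁶ BTU = 70,000,000 BTU
Gas: input = 70,000,000 / 0.759 = 92,226,614 BTU = 922.3 therm → 922.3 × £0.917 = £845.72
Heat pump: 70,000,000 BTU / 3412 = 20,520 kWh heat; / 4.3 = 4,771 kWh in → × £0.280 = £1,335.91
Difference = |£845.72 − £1,335.91| = £490.20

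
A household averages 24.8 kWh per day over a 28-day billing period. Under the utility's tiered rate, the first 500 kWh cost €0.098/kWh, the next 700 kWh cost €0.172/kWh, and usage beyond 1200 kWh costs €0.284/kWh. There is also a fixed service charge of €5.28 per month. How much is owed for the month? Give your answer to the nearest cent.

€87.72

Usage = 24.8 kWh/day × 28 days = 694.4 kWh
First 500 kWh × €0.098 = €49.00
Next 194.4 kWh × €0.172 = €33.44
Remaining tier: 0 kWh (not reached)
Energy charge = €82.44; + service €5.28 = €87.72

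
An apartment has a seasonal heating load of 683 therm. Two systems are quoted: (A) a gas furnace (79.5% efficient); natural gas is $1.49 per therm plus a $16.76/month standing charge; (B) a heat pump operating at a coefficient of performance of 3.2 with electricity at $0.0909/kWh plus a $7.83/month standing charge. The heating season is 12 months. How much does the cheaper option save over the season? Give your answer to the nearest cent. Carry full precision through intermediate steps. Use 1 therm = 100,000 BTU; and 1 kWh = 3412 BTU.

$818.62

Heat load = 683 therm × 100,000 = 68,300,000 BTU
Gas: input = 68,300,000 / 0.795 = 85,911,950 BTU = 859.1 therm → 859.1 × $1.49 = $1,280.09; + 12 × $16.76 standing = $1,481.21
Heat pump: 68,300,000 BTU / 3412 = 20,020 kWh heat; / 3.2 = 6,255 kWh in → × $0.0909 = $568.62; + 12 × $7.83 standing = $662.58
Difference = |$1,481.21 − $662.58| = $818.62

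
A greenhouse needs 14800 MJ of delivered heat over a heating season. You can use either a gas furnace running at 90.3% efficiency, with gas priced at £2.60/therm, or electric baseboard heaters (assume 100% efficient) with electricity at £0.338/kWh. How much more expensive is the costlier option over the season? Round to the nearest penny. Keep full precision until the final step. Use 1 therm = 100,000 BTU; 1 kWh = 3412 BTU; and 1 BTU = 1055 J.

Heat load = 14800 MJ = 14,800,000,000 J / 1055 = 14,028,436 BTU
Gas: input = 14,028,436 / 0.903 = 15,535,367 BTU = 155.4 therm → 155.4 × £2.60 = £403.92
Electric: 14,028,436 BTU / 3412 = 4,111 kWh → × £0.338 = £1,389.69
Difference = |£403.92 − £1,389.69| = £985.77

£985.77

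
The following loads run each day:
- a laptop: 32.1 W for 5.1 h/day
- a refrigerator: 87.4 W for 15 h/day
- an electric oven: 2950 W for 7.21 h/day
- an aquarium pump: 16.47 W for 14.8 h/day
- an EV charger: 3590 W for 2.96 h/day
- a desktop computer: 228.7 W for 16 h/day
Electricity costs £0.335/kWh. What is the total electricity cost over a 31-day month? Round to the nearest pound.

£387

laptop: 32.1 W × 5.1 h × 31 d = 5,075 Wh = 5.075 kWh
refrigerator: 87.4 W × 15 h × 31 d = 40,641 Wh = 40.64 kWh
electric oven: 2950 W × 7.21 h × 31 d = 659,354 Wh = 659.4 kWh
aquarium pump: 16.47 W × 14.8 h × 31 d = 7,556 Wh = 7.556 kWh
EV charger: 3590 W × 2.96 h × 31 d = 329,418 Wh = 329.4 kWh
desktop computer: 228.7 W × 16 h × 31 d = 113,435 Wh = 113.4 kWh
Total energy = 5.075 + 40.64 + 659.4 + 7.556 + 329.4 + 113.4 = 1,155 kWh
Cost = 1,155 kWh × £0.335 = £387.09 ≈ £387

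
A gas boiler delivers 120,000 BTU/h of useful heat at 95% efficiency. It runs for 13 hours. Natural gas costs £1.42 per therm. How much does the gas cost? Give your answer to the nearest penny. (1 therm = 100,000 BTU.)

Heat delivered = 120,000 BTU/h × 13 h = 1,560,000 BTU
Gas input = 1,560,000 / 0.95 = 1,642,105 BTU
= 1,642,105 / 100,000 = 16.42 therm
Cost = 16.42 × £1.42/therm = £23.32

£23.32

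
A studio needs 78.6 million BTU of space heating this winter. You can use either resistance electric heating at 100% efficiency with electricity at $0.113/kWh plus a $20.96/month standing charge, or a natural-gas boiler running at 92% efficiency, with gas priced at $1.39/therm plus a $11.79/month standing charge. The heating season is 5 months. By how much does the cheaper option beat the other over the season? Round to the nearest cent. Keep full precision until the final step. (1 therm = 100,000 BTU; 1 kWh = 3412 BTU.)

$1461.41

Heat load = 78.6 × 10⁶ BTU = 78,600,000 BTU
Gas: input = 78,600,000 / 0.920 = 85,434,783 BTU = 854.3 therm → 854.3 × $1.39 = $1,187.54; + 5 × $11.79 standing = $1,246.49
Electric: 78,600,000 BTU / 3412 = 23,040 kWh → × $0.113 = $2,603.11; + 5 × $20.96 standing = $2,707.91
Difference = |$1,246.49 − $2,707.91| = $1,461.41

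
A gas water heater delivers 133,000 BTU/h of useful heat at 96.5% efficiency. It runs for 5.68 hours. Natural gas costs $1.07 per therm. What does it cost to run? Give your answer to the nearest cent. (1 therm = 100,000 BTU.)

Heat delivered = 133,000 BTU/h × 5.68 h = 755,440 BTU
Gas input = 755,440 / 0.965 = 782,839 BTU
= 782,839 / 100,000 = 7.828 therm
Cost = 7.828 × $1.07/therm = $8.38

$8.38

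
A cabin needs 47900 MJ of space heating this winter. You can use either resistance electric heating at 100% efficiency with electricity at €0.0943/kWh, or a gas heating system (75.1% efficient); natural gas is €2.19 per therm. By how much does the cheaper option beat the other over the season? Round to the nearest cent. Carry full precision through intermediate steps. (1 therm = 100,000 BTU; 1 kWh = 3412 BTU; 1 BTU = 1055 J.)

Heat load = 47900 MJ = 47,900,000,000 J / 1055 = 45,402,844 BTU
Gas: input = 45,402,844 / 0.751 = 60,456,516 BTU = 604.6 therm → 604.6 × €2.19 = €1,324.00
Electric: 45,402,844 BTU / 3412 = 13,310 kWh → × €0.0943 = €1,254.83
Difference = |€1,324.00 − €1,254.83| = €69.17

€69.17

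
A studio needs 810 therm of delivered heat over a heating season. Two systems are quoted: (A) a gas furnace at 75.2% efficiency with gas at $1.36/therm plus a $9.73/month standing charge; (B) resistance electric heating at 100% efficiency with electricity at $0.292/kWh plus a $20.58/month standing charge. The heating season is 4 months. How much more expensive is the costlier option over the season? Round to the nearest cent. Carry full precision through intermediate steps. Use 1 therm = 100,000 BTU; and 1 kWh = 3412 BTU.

$5510.51

Heat load = 810 therm × 100,000 = 81,000,000 BTU
Gas: input = 81,000,000 / 0.752 = 107,712,766 BTU = 1,077 therm → 1,077 × $1.36 = $1,464.89; + 4 × $9.73 standing = $1,503.81
Electric: 81,000,000 BTU / 3412 = 23,740 kWh → × $0.292 = $6,932.00; + 4 × $20.58 standing = $7,014.32
Difference = |$1,503.81 − $7,014.32| = $5,510.51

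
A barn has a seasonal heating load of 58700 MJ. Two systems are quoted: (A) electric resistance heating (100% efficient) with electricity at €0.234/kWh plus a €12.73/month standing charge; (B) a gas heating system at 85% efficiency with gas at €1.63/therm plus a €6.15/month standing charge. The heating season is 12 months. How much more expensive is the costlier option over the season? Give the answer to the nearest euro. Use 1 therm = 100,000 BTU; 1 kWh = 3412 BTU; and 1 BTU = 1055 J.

€2828

Heat load = 58700 MJ = 58,700,000,000 J / 1055 = 55,639,810 BTU
Gas: input = 55,639,810 / 0.85 = 65,458,601 BTU = 654.6 therm → 654.6 × €1.63 = €1,066.98; + 12 × €6.15 standing = €1,140.78
Electric: 55,639,810 BTU / 3412 = 16,310 kWh → × €0.234 = €3,815.86; + 12 × €12.73 standing = €3,968.62
Difference = |€1,140.78 − €3,968.62| = €2,827.85 ≈ €2828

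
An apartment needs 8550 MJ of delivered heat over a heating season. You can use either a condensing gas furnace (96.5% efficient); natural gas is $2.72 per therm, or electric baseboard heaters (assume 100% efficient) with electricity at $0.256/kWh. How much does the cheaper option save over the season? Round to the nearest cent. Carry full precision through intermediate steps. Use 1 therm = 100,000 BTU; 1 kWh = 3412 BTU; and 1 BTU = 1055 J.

Heat load = 8550 MJ = 8,550,000,000 J / 1055 = 8,104,265 BTU
Gas: input = 8,104,265 / 0.965 = 8,398,202 BTU = 83.98 therm → 83.98 × $2.72 = $228.43
Electric: 8,104,265 BTU / 3412 = 2,375 kWh → × $0.256 = $608.06
Difference = |$228.43 − $608.06| = $379.63

$379.63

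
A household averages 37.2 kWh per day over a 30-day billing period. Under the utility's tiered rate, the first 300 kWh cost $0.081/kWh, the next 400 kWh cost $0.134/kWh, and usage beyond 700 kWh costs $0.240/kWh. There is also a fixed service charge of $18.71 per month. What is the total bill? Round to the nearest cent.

$196.45

Usage = 37.2 kWh/day × 30 days = 1116 kWh
First 300 kWh × $0.081 = $24.30
Next 400 kWh × $0.134 = $53.60
Remaining 416 kWh × $0.240 = $99.84
Energy charge = $177.74; + service $18.71 = $196.45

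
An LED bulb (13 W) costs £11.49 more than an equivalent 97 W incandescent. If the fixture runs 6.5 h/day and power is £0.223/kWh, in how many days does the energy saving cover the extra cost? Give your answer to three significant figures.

Power saved = 97 − 13 = 84 W
Daily energy saved = 84 W × 6.5 h = 546 Wh = 0.546 kWh
Daily savings = 0.546 × £0.223 = £0.1218
Payback = £11.49 / £0.1218 per day = 94.37 days

94.4 days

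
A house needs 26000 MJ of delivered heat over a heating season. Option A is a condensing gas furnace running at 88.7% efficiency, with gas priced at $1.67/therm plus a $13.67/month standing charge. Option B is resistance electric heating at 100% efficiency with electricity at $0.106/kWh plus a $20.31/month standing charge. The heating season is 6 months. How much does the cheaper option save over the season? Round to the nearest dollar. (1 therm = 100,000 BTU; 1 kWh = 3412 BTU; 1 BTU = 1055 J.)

Heat load = 26000 MJ = 26,000,000,000 J / 1055 = 24,644,550 BTU
Gas: input = 24,644,550 / 0.887 = 27,784,160 BTU = 277.8 therm → 277.8 × $1.67 = $464.00; + 6 × $13.67 standing = $546.02
Electric: 24,644,550 BTU / 3412 = 7,223 kWh → × $0.106 = $765.63; + 6 × $20.31 standing = $887.49
Difference = |$546.02 − $887.49| = $341.47 ≈ $341

$341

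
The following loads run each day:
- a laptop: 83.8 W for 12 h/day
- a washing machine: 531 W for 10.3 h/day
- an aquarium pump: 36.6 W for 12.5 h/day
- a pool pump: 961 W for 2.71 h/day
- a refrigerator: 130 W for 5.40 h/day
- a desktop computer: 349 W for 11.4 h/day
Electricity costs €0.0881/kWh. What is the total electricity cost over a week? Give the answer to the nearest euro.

laptop: 83.8 W × 12 h × 7 d = 7,039 Wh = 7.039 kWh
washing machine: 531 W × 10.3 h × 7 d = 38,285 Wh = 38.29 kWh
aquarium pump: 36.6 W × 12.5 h × 7 d = 3,202 Wh = 3.203 kWh
pool pump: 961 W × 2.71 h × 7 d = 18,230 Wh = 18.23 kWh
refrigerator: 130 W × 5.40 h × 7 d = 4,914 Wh = 4.914 kWh
desktop computer: 349 W × 11.4 h × 7 d = 27,850 Wh = 27.85 kWh
Total energy = 7.039 + 38.29 + 3.203 + 18.23 + 4.914 + 27.85 = 99.52 kWh
Cost = 99.52 kWh × €0.0881 = €8.77 ≈ €9

€9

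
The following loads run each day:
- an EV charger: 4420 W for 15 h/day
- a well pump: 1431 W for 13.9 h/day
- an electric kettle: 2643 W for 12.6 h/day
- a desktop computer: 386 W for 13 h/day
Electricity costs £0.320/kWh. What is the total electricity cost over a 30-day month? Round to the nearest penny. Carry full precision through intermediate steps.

£1195.30

EV charger: 4420 W × 15 h × 30 d = 1,989,000 Wh = 1,989 kWh
well pump: 1431 W × 13.9 h × 30 d = 596,727 Wh = 596.7 kWh
electric kettle: 2643 W × 12.6 h × 30 d = 999,054 Wh = 999.1 kWh
desktop computer: 386 W × 13 h × 30 d = 150,540 Wh = 150.5 kWh
Total energy = 1,989 + 596.7 + 999.1 + 150.5 = 3,735 kWh
Cost = 3,735 kWh × £0.320 = £1,195.30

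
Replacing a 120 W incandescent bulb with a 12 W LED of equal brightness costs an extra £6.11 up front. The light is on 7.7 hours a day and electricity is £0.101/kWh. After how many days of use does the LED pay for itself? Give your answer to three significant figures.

Power saved = 120 − 12 = 108 W
Daily energy saved = 108 W × 7.7 h = 831.6 Wh = 0.8316 kWh
Daily savings = 0.8316 × £0.101 = £0.0840
Payback = £6.11 / £0.0840 per day = 72.75 days

72.7 days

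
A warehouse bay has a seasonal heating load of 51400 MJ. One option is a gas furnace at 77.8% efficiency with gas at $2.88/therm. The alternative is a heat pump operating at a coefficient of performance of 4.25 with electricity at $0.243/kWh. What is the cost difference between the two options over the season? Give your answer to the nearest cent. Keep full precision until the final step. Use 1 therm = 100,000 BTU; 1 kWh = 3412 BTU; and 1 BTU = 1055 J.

Heat load = 51400 MJ = 51,400,000,000 J / 1055 = 48,720,379 BTU
Gas: input = 48,720,379 / 0.778 = 62,622,595 BTU = 626.2 therm → 626.2 × $2.88 = $1,803.53
Heat pump: 48,720,379 BTU / 3412 = 14,280 kWh heat; / 4.25 = 3,360 kWh in → × $0.243 = $816.43
Difference = |$1,803.53 − $816.43| = $987.10

$987.10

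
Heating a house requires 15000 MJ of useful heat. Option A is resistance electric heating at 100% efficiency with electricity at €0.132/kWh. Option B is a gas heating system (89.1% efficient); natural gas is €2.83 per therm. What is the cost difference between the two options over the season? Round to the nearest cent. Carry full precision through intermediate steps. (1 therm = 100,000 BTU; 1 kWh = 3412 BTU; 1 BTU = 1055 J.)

Heat load = 15000 MJ = 15,000,000,000 J / 1055 = 14,218,009 BTU
Gas: input = 14,218,009 / 0.891 = 15,957,362 BTU = 159.6 therm → 159.6 × €2.83 = €451.59
Electric: 14,218,009 BTU / 3412 = 4,167 kWh → × €0.132 = €550.05
Difference = |€451.59 − €550.05| = €98.46

€98.46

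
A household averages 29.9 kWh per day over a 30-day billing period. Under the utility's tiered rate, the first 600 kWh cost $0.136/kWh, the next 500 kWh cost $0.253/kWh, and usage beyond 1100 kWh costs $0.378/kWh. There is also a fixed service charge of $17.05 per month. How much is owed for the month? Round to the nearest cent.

Usage = 29.9 kWh/day × 30 days = 897 kWh
First 600 kWh × $0.136 = $81.60
Next 297 kWh × $0.253 = $75.14
Remaining tier: 0 kWh (not reached)
Energy charge = $156.74; + service $17.05 = $173.79

$173.79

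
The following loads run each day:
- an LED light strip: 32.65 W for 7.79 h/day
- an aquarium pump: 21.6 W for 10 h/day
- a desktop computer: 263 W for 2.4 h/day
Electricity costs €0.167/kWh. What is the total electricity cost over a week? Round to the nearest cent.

LED light strip: 32.65 W × 7.79 h × 7 d = 1,780 Wh = 1.78 kWh
aquarium pump: 21.6 W × 10 h × 7 d = 1,512 Wh = 1.512 kWh
desktop computer: 263 W × 2.4 h × 7 d = 4,418 Wh = 4.418 kWh
Total energy = 1.78 + 1.512 + 4.418 = 7.711 kWh
Cost = 7.711 kWh × €0.167 = €1.29

€1.29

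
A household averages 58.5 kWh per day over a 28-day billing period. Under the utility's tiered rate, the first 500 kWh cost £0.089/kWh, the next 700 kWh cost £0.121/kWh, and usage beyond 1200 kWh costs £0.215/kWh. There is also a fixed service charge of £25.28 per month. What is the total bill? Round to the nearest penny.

£248.65

Usage = 58.5 kWh/day × 28 days = 1638 kWh
First 500 kWh × £0.089 = £44.50
Next 700 kWh × £0.121 = £84.70
Remaining 438 kWh × £0.215 = £94.17
Energy charge = £223.37; + service £25.28 = £248.65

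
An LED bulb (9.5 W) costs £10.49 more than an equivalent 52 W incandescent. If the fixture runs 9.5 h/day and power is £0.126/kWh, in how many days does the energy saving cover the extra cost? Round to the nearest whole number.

206 days

Power saved = 52 − 9.5 = 42.5 W
Daily energy saved = 42.5 W × 9.5 h = 403.8 Wh = 0.40375 kWh
Daily savings = 0.40375 × £0.126 = £0.0509
Payback = £10.49 / £0.0509 per day = 206.2 days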